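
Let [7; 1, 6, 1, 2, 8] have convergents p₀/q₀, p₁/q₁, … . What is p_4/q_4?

181/23

Using pₖ = aₖpₖ₋₁ + pₖ₋₂, qₖ = aₖqₖ₋₁ + qₖ₋₂ (with p₋₁=1, p₋₂=0, q₋₁=0, q₋₂=1):
  k=0: a=7, p=7, q=1
  k=1: a=1, p=8, q=1
  k=2: a=6, p=55, q=7
  k=3: a=1, p=63, q=8
  k=4: a=2, p=181, q=23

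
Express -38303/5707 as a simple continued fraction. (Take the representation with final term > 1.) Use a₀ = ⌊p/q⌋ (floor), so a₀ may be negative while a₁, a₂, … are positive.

[-7; 3, 2, 7, 8, 3, 4]

-38303 = -7×5707 + 1646
5707 = 3×1646 + 769
1646 = 2×769 + 108
769 = 7×108 + 13
108 = 8×13 + 4
13 = 3×4 + 1
4 = 4×1 + 0  (stop)
So -38303/5707 = [-7; 3, 2, 7, 8, 3, 4].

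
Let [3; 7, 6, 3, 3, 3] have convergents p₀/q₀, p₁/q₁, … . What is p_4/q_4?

1416/451

Using pₖ = aₖpₖ₋₁ + pₖ₋₂, qₖ = aₖqₖ₋₁ + qₖ₋₂ (with p₋₁=1, p₋₂=0, q₋₁=0, q₋₂=1):
  k=0: a=3, p=3, q=1
  k=1: a=7, p=22, q=7
  k=2: a=6, p=135, q=43
  k=3: a=3, p=427, q=136
  k=4: a=3, p=1416, q=451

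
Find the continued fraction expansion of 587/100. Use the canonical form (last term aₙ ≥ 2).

587 = 5*100 + 87
100 = 1*87 + 13
87 = 6*13 + 9
13 = 1*9 + 4
9 = 2*4 + 1
4 = 4*1 + 0  (stop)
So 587/100 = [5; 1, 6, 1, 2, 4].

[5; 1, 6, 1, 2, 4]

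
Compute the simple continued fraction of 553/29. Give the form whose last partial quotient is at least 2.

553 = 19×29 + 2
29 = 14×2 + 1
2 = 2×1 + 0  (stop)
So 553/29 = [19; 14, 2].

[19; 14, 2]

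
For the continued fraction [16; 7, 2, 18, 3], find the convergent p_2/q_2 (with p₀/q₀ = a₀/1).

242/15

Using pₖ = aₖpₖ₋₁ + pₖ₋₂, qₖ = aₖqₖ₋₁ + qₖ₋₂ (with p₋₁=1, p₋₂=0, q₋₁=0, q₋₂=1):
  k=0: a=16, p=16, q=1
  k=1: a=7, p=113, q=7
  k=2: a=2, p=242, q=15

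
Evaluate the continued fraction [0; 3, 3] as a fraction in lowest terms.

3/10

Fold from the inside: start with 3/1.
  3 + 1/3 = 10/3
  0 + 3/10 = 3/10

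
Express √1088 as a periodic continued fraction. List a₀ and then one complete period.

a₀ = ⌊√1088⌋ = 32.
With m₀=0, d₀=1 and mₖ₊₁ = dₖaₖ − mₖ, dₖ₊₁ = (n − mₖ₊₁²)/dₖ, aₖ₊₁ = ⌊(a₀+mₖ₊₁)/dₖ₊₁⌋:
  k=1: m=32, d=64, a=1
  k=2: m=32, d=1, a=64
d=1 and a=2a₀=64 at k=2, so the next step gives (m, d) = (32, 64) again — its k=1 value — and the period has length 2.

[32; 1, 64]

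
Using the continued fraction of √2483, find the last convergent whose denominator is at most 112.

√2483 = [49; 1, 4, 1, 6, 1, 4, 1, 98, …] (period length 8).
Convergents:
  p_0/q_0 = 49/1
  p_1/q_1 = 50/1
  p_2/q_2 = 249/5
  p_3/q_3 = 299/6
  p_4/q_4 = 2043/41
  p_5/q_5 = 2342/47
  p_6/q_6 = 11411/229
q_5 = 47 ≤ 112 < 229 = q_6, so the answer is 2342/47.

2342/47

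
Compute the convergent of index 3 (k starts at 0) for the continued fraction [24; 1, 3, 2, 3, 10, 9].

Using pₖ = aₖpₖ₋₁ + pₖ₋₂, qₖ = aₖqₖ₋₁ + qₖ₋₂ (with p₋₁=1, p₋₂=0, q₋₁=0, q₋₂=1):
  k=0: a=24, p=24, q=1
  k=1: a=1, p=25, q=1
  k=2: a=3, p=99, q=4
  k=3: a=2, p=223, q=9

223/9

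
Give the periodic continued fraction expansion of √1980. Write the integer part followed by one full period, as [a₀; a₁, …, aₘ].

a₀ = ⌊√1980⌋ = 44.

[44; 2, 88]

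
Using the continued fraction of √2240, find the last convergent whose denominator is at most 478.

10081/213

√2240 = [47; 3, 23, 3, 94, …] (period length 4).
Convergents:
  p_0/q_0 = 47/1
  p_1/q_1 = 142/3
  p_2/q_2 = 3313/70
  p_3/q_3 = 10081/213
  p_4/q_4 = 950927/20092
q_3 = 213 ≤ 478 < 20092 = q_4, so the answer is 10081/213.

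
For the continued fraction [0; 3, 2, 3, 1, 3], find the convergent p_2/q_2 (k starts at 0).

Using pₖ = aₖpₖ₋₁ + pₖ₋₂, qₖ = aₖqₖ₋₁ + qₖ₋₂ (with p₋₁=1, p₋₂=0, q₋₁=0, q₋₂=1):
  k=0: a=0, p=0, q=1
  k=1: a=3, p=1, q=3
  k=2: a=2, p=2, q=7

2/7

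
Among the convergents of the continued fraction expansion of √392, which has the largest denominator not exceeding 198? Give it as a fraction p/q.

√392 = [19; 1, 3, 1, 38, …] (period length 4).
Convergents:
  p_0/q_0 = 19/1
  p_1/q_1 = 20/1
  p_2/q_2 = 79/4
  p_3/q_3 = 99/5
  p_4/q_4 = 3841/194
  p_5/q_5 = 3940/199
q_4 = 194 ≤ 198 < 199 = q_5, so the answer is 3841/194.

3841/194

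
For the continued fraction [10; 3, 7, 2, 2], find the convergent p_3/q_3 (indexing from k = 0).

Using pₖ = aₖpₖ₋₁ + pₖ₋₂, qₖ = aₖqₖ₋₁ + qₖ₋₂ (with p₋₁=1, p₋₂=0, q₋₁=0, q₋₂=1):
  k=0: a=10, p=10, q=1
  k=1: a=3, p=31, q=3
  k=2: a=7, p=227, q=22
  k=3: a=2, p=485, q=47

485/47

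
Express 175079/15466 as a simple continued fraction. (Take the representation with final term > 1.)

175079 = 11×15466 + 4953
15466 = 3×4953 + 607
4953 = 8×607 + 97
607 = 6×97 + 25
97 = 3×25 + 22
25 = 1×22 + 3
22 = 7×3 + 1
3 = 3×1 + 0  (stop)
So 175079/15466 = [11; 3, 8, 6, 3, 1, 7, 3].

[11; 3, 8, 6, 3, 1, 7, 3]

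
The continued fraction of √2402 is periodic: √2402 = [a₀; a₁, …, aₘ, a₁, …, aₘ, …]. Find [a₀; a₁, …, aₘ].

[49; 98]

a₀ = ⌊√2402⌋ = 49.
With m₀=0, d₀=1 and mₖ₊₁ = dₖaₖ − mₖ, dₖ₊₁ = (n − mₖ₊₁²)/dₖ, aₖ₊₁ = ⌊(a₀+mₖ₊₁)/dₖ₊₁⌋:
  k=1: m=49, d=1, a=98
d=1 and a=2a₀=98 at k=1, so the next step gives (m, d) = (49, 1) again — its k=1 value — and the period has length 1.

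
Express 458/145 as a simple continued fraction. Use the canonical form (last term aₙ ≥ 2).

[3; 6, 3, 3, 2]

458 = 3*145 + 23
145 = 6*23 + 7
23 = 3*7 + 2
7 = 3*2 + 1
2 = 2*1 + 0  (stop)
So 458/145 = [3; 6, 3, 3, 2].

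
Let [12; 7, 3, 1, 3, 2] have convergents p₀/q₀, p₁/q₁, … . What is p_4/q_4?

1323/109

Using pₖ = aₖpₖ₋₁ + pₖ₋₂, qₖ = aₖqₖ₋₁ + qₖ₋₂ (with p₋₁=1, p₋₂=0, q₋₁=0, q₋₂=1):
  k=0: a=12, p=12, q=1
  k=1: a=7, p=85, q=7
  k=2: a=3, p=267, q=22
  k=3: a=1, p=352, q=29
  k=4: a=3, p=1323, q=109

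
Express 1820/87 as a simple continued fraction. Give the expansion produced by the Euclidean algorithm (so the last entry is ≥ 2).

1820 = 20·87 + 80
87 = 1·80 + 7
80 = 11·7 + 3
7 = 2·3 + 1
3 = 3·1 + 0  (stop)
So 1820/87 = [20; 1, 11, 2, 3].

[20; 1, 11, 2, 3]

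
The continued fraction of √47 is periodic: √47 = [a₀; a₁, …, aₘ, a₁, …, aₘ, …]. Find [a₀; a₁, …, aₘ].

[6; 1, 5, 1, 12]

a₀ = ⌊√47⌋ = 6.
With m₀=0, d₀=1 and mₖ₊₁ = dₖaₖ − mₖ, dₖ₊₁ = (n − mₖ₊₁²)/dₖ, aₖ₊₁ = ⌊(a₀+mₖ₊₁)/dₖ₊₁⌋:
  k=1: m=6, d=11, a=1
  k=2: m=5, d=2, a=5
  k=3: m=5, d=11, a=1
  k=4: m=6, d=1, a=12
d=1 and a=2a₀=12 at k=4, so the next step gives (m, d) = (6, 11) again — its k=1 value — and the period has length 4.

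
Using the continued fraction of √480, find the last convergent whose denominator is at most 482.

√480 = [21; 1, 9, 1, 42, …] (period length 4).
Convergents:
  p_0/q_0 = 21/1
  p_1/q_1 = 22/1
  p_2/q_2 = 219/10
  p_3/q_3 = 241/11
  p_4/q_4 = 10341/472
  p_5/q_5 = 10582/483
q_4 = 472 ≤ 482 < 483 = q_5, so the answer is 10341/472.

10341/472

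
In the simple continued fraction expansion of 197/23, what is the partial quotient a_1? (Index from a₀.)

197 = 8·23 + 13   →  a_0 = 8
23 = 1·13 + 10   →  a_1 = 1

1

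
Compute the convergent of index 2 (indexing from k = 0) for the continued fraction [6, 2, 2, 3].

32/5

Using pₖ = aₖpₖ₋₁ + pₖ₋₂, qₖ = aₖqₖ₋₁ + qₖ₋₂ (with p₋₁=1, p₋₂=0, q₋₁=0, q₋₂=1):
  k=0: a=6, p=6, q=1
  k=1: a=2, p=13, q=2
  k=2: a=2, p=32, q=5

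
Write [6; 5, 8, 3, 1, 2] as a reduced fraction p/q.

2887/466

Fold from the inside: start with 2/1.
  1 + 1/2 = 3/2
  3 + 2/3 = 11/3
  8 + 3/11 = 91/11
  5 + 11/91 = 466/91
  6 + 91/466 = 2887/466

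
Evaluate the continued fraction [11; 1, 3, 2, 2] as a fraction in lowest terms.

Using pₖ = aₖpₖ₋₁ + pₖ₋₂ and qₖ = aₖqₖ₋₁ + qₖ₋₂:
  k=0: a=11, p=11, q=1
  k=1: a=1, p=12, q=1
  k=2: a=3, p=47, q=4
  k=3: a=2, p=106, q=9
  k=4: a=2, p=259, q=22

259/22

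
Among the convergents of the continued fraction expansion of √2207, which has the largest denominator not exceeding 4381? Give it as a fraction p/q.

205297/4370

√2207 = [46; 1, 45, 1, 92, …] (period length 4).
Convergents:
  p_0/q_0 = 46/1
  p_1/q_1 = 47/1
  p_2/q_2 = 2161/46
  p_3/q_3 = 2208/47
  p_4/q_4 = 205297/4370
  p_5/q_5 = 207505/4417
q_4 = 4370 ≤ 4381 < 4417 = q_5, so the answer is 205297/4370.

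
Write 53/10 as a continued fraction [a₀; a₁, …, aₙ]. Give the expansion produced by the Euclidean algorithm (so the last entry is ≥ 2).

53 = 5×10 + 3
10 = 3×3 + 1
3 = 3×1 + 0  (stop)
So 53/10 = [5; 3, 3].

[5; 3, 3]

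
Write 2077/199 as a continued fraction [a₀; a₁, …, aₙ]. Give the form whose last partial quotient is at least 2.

[10; 2, 3, 2, 12]

2077 = 10·199 + 87
199 = 2·87 + 25
87 = 3·25 + 12
25 = 2·12 + 1
12 = 12·1 + 0  (stop)
So 2077/199 = [10; 2, 3, 2, 12].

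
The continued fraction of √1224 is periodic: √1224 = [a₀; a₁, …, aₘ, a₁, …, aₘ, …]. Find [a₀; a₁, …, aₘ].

a₀ = ⌊√1224⌋ = 34.
With m₀=0, d₀=1 and mₖ₊₁ = dₖaₖ − mₖ, dₖ₊₁ = (n − mₖ₊₁²)/dₖ, aₖ₊₁ = ⌊(a₀+mₖ₊₁)/dₖ₊₁⌋:
  k=1: m=34, d=68, a=1
  k=2: m=34, d=1, a=68
d=1 and a=2a₀=68 at k=2, so the next step gives (m, d) = (34, 68) again — its k=1 value — and the period has length 2.

[34; 1, 68]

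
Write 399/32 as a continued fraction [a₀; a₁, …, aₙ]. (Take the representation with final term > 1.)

399 = 12×32 + 15
32 = 2×15 + 2
15 = 7×2 + 1
2 = 2×1 + 0  (stop)
So 399/32 = [12; 2, 7, 2].

[12; 2, 7, 2]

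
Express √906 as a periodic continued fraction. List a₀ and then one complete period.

[30; 10, 60]

a₀ = ⌊√906⌋ = 30.
With m₀=0, d₀=1 and mₖ₊₁ = dₖaₖ − mₖ, dₖ₊₁ = (n − mₖ₊₁²)/dₖ, aₖ₊₁ = ⌊(a₀+mₖ₊₁)/dₖ₊₁⌋:
  k=1: m=30, d=6, a=10
  k=2: m=30, d=1, a=60
d=1 and a=2a₀=60 at k=2, so the next step gives (m, d) = (30, 6) again — its k=1 value — and the period has length 2.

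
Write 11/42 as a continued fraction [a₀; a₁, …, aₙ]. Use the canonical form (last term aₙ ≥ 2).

[0; 3, 1, 4, 2]

11 = 0×42 + 11
42 = 3×11 + 9
11 = 1×9 + 2
9 = 4×2 + 1
2 = 2×1 + 0  (stop)
So 11/42 = [0; 3, 1, 4, 2].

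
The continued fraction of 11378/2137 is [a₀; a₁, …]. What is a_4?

18

11378 = 5·2137 + 693   →  a_0 = 5
2137 = 3·693 + 58   →  a_1 = 3
693 = 11·58 + 55   →  a_2 = 11
58 = 1·55 + 3   →  a_3 = 1
55 = 18·3 + 1   →  a_4 = 18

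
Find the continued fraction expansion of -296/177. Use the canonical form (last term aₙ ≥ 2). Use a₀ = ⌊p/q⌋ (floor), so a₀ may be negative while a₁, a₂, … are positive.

-296 = -2*177 + 58
177 = 3*58 + 3
58 = 19*3 + 1
3 = 3*1 + 0  (stop)
So -296/177 = [-2; 3, 19, 3].

[-2; 3, 19, 3]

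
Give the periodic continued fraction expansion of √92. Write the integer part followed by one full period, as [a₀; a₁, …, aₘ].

a₀ = ⌊√92⌋ = 9.

[9; 1, 1, 2, 4, 2, 1, 1, 18]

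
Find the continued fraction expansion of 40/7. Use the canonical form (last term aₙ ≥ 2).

40 = 5×7 + 5
7 = 1×5 + 2
5 = 2×2 + 1
2 = 2×1 + 0  (stop)
So 40/7 = [5; 1, 2, 2].

[5; 1, 2, 2]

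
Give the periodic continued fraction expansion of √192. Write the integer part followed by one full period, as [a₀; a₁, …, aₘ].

[13; 1, 5, 1, 26]

a₀ = ⌊√192⌋ = 13.
With m₀=0, d₀=1 and mₖ₊₁ = dₖaₖ − mₖ, dₖ₊₁ = (n − mₖ₊₁²)/dₖ, aₖ₊₁ = ⌊(a₀+mₖ₊₁)/dₖ₊₁⌋:
  k=1: m=13, d=23, a=1
  k=2: m=10, d=4, a=5
  k=3: m=10, d=23, a=1
  k=4: m=13, d=1, a=26
d=1 and a=2a₀=26 at k=4, so the next step gives (m, d) = (13, 23) again — its k=1 value — and the period has length 4.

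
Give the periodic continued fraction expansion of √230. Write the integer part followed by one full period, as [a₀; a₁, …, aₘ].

[15; 6, 30]

a₀ = ⌊√230⌋ = 15.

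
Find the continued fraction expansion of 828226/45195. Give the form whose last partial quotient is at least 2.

828226 = 18×45195 + 14716
45195 = 3×14716 + 1047
14716 = 14×1047 + 58
1047 = 18×58 + 3
58 = 19×3 + 1
3 = 3×1 + 0  (stop)
So 828226/45195 = [18; 3, 14, 18, 19, 3].

[18; 3, 14, 18, 19, 3]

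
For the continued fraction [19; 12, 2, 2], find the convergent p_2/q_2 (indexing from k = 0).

Using pₖ = aₖpₖ₋₁ + pₖ₋₂, qₖ = aₖqₖ₋₁ + qₖ₋₂ (with p₋₁=1, p₋₂=0, q₋₁=0, q₋₂=1):
  k=0: a=19, p=19, q=1
  k=1: a=12, p=229, q=12
  k=2: a=2, p=477, q=25

477/25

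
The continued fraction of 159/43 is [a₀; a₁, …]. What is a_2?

159 = 3·43 + 30   →  a_0 = 3
43 = 1·30 + 13   →  a_1 = 1
30 = 2·13 + 4   →  a_2 = 2

2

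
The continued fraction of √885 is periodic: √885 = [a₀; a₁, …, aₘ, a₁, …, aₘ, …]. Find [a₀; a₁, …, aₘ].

a₀ = ⌊√885⌋ = 29.
With m₀=0, d₀=1 and mₖ₊₁ = dₖaₖ − mₖ, dₖ₊₁ = (n − mₖ₊₁²)/dₖ, aₖ₊₁ = ⌊(a₀+mₖ₊₁)/dₖ₊₁⌋:
  k=1: m=29, d=44, a=1
  k=2: m=15, d=15, a=2
  k=3: m=15, d=44, a=1
  k=4: m=29, d=1, a=58
d=1 and a=2a₀=58 at k=4, so the next step gives (m, d) = (29, 44) again — its k=1 value — and the period has length 4.

[29; 1, 2, 1, 58]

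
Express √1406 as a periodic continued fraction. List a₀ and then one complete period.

a₀ = ⌊√1406⌋ = 37.
With m₀=0, d₀=1 and mₖ₊₁ = dₖaₖ − mₖ, dₖ₊₁ = (n − mₖ₊₁²)/dₖ, aₖ₊₁ = ⌊(a₀+mₖ₊₁)/dₖ₊₁⌋:
  k=1: m=37, d=37, a=2
  k=2: m=37, d=1, a=74
d=1 and a=2a₀=74 at k=2, so the next step gives (m, d) = (37, 37) again — its k=1 value — and the period has length 2.

[37; 2, 74]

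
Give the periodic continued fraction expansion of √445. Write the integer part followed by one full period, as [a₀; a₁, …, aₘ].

a₀ = ⌊√445⌋ = 21.

[21; 10, 1, 1, 10, 42]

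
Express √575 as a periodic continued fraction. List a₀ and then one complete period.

a₀ = ⌊√575⌋ = 23.
With m₀=0, d₀=1 and mₖ₊₁ = dₖaₖ − mₖ, dₖ₊₁ = (n − mₖ₊₁²)/dₖ, aₖ₊₁ = ⌊(a₀+mₖ₊₁)/dₖ₊₁⌋:
  k=1: m=23, d=46, a=1
  k=2: m=23, d=1, a=46
d=1 and a=2a₀=46 at k=2, so the next step gives (m, d) = (23, 46) again — its k=1 value — and the period has length 2.

[23; 1, 46]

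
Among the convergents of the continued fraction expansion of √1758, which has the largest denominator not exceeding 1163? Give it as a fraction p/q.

48679/1161

√1758 = [41; 1, 12, 1, 82, …] (period length 4).
Convergents:
  p_0/q_0 = 41/1
  p_1/q_1 = 42/1
  p_2/q_2 = 545/13
  p_3/q_3 = 587/14
  p_4/q_4 = 48679/1161
  p_5/q_5 = 49266/1175
q_4 = 1161 ≤ 1163 < 1175 = q_5, so the answer is 48679/1161.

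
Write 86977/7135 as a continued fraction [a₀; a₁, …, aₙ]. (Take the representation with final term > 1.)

86977 = 12×7135 + 1357
7135 = 5×1357 + 350
1357 = 3×350 + 307
350 = 1×307 + 43
307 = 7×43 + 6
43 = 7×6 + 1
6 = 6×1 + 0  (stop)
So 86977/7135 = [12; 5, 3, 1, 7, 7, 6].

[12; 5, 3, 1, 7, 7, 6]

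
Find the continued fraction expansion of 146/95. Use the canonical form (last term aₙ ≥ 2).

[1; 1, 1, 6, 3, 2]

146 = 1*95 + 51
95 = 1*51 + 44
51 = 1*44 + 7
44 = 6*7 + 2
7 = 3*2 + 1
2 = 2*1 + 0  (stop)
So 146/95 = [1; 1, 1, 6, 3, 2].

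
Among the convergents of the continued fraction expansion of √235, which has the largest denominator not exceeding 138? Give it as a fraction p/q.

√235 = [15; 3, 30, …] (period length 2).
Convergents:
  p_0/q_0 = 15/1
  p_1/q_1 = 46/3
  p_2/q_2 = 1395/91
  p_3/q_3 = 4231/276
q_2 = 91 ≤ 138 < 276 = q_3, so the answer is 1395/91.

1395/91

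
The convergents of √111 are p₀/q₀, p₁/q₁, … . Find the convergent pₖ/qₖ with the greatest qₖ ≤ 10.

√111 = [10; 1, 1, 6, 1, 1, 20, …] (period length 6).
Convergents:
  p_0/q_0 = 10/1
  p_1/q_1 = 11/1
  p_2/q_2 = 21/2
  p_3/q_3 = 137/13
q_2 = 2 ≤ 10 < 13 = q_3, so the answer is 21/2.

21/2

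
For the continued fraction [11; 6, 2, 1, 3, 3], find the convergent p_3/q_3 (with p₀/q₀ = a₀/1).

212/19

Using pₖ = aₖpₖ₋₁ + pₖ₋₂, qₖ = aₖqₖ₋₁ + qₖ₋₂ (with p₋₁=1, p₋₂=0, q₋₁=0, q₋₂=1):
  k=0: a=11, p=11, q=1
  k=1: a=6, p=67, q=6
  k=2: a=2, p=145, q=13
  k=3: a=1, p=212, q=19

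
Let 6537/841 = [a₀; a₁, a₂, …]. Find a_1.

6537 = 7·841 + 650   →  a_0 = 7
841 = 1·650 + 191   →  a_1 = 1

1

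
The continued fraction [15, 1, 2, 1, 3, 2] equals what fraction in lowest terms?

535/34

Fold from the inside: start with 2/1.
  3 + 1/2 = 7/2
  1 + 2/7 = 9/7
  2 + 7/9 = 25/9
  1 + 9/25 = 34/25
  15 + 25/34 = 535/34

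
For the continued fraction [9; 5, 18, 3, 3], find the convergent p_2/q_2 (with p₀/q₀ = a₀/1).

837/91

Using pₖ = aₖpₖ₋₁ + pₖ₋₂, qₖ = aₖqₖ₋₁ + qₖ₋₂ (with p₋₁=1, p₋₂=0, q₋₁=0, q₋₂=1):
  k=0: a=9, p=9, q=1
  k=1: a=5, p=46, q=5
  k=2: a=18, p=837, q=91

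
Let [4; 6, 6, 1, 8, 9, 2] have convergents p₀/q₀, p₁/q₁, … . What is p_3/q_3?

179/43

Using pₖ = aₖpₖ₋₁ + pₖ₋₂, qₖ = aₖqₖ₋₁ + qₖ₋₂ (with p₋₁=1, p₋₂=0, q₋₁=0, q₋₂=1):
  k=0: a=4, p=4, q=1
  k=1: a=6, p=25, q=6
  k=2: a=6, p=154, q=37
  k=3: a=1, p=179, q=43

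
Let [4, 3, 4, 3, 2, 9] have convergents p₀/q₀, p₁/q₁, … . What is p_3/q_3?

Using pₖ = aₖpₖ₋₁ + pₖ₋₂, qₖ = aₖqₖ₋₁ + qₖ₋₂ (with p₋₁=1, p₋₂=0, q₋₁=0, q₋₂=1):
  k=0: a=4, p=4, q=1
  k=1: a=3, p=13, q=3
  k=2: a=4, p=56, q=13
  k=3: a=3, p=181, q=42

181/42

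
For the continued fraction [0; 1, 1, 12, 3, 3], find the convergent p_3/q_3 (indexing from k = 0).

Using pₖ = aₖpₖ₋₁ + pₖ₋₂, qₖ = aₖqₖ₋₁ + qₖ₋₂ (with p₋₁=1, p₋₂=0, q₋₁=0, q₋₂=1):
  k=0: a=0, p=0, q=1
  k=1: a=1, p=1, q=1
  k=2: a=1, p=1, q=2
  k=3: a=12, p=13, q=25

13/25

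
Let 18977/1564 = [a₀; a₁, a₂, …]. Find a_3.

14

18977 = 12·1564 + 209   →  a_0 = 12
1564 = 7·209 + 101   →  a_1 = 7
209 = 2·101 + 7   →  a_2 = 2
101 = 14·7 + 3   →  a_3 = 14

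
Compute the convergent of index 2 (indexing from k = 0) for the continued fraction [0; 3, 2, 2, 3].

2/7

Using pₖ = aₖpₖ₋₁ + pₖ₋₂, qₖ = aₖqₖ₋₁ + qₖ₋₂ (with p₋₁=1, p₋₂=0, q₋₁=0, q₋₂=1):
  k=0: a=0, p=0, q=1
  k=1: a=3, p=1, q=3
  k=2: a=2, p=2, q=7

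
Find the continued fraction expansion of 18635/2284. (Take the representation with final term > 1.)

[8; 6, 3, 2, 2, 1, 4, 3]

18635 = 8*2284 + 363
2284 = 6*363 + 106
363 = 3*106 + 45
106 = 2*45 + 16
45 = 2*16 + 13
16 = 1*13 + 3
13 = 4*3 + 1
3 = 3*1 + 0  (stop)
So 18635/2284 = [8; 6, 3, 2, 2, 1, 4, 3].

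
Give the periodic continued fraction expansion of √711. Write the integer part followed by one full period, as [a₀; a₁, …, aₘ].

a₀ = ⌊√711⌋ = 26.
With m₀=0, d₀=1 and mₖ₊₁ = dₖaₖ − mₖ, dₖ₊₁ = (n − mₖ₊₁²)/dₖ, aₖ₊₁ = ⌊(a₀+mₖ₊₁)/dₖ₊₁⌋:
  k=1: m=26, d=35, a=1
  k=2: m=9, d=18, a=1
  k=3: m=9, d=35, a=1
  k=4: m=26, d=1, a=52
d=1 and a=2a₀=52 at k=4, so the next step gives (m, d) = (26, 35) again — its k=1 value — and the period has length 4.

[26; 1, 1, 1, 52]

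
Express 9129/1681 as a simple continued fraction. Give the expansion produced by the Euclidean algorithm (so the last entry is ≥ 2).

[5; 2, 3, 9, 3, 8]

9129 = 5×1681 + 724
1681 = 2×724 + 233
724 = 3×233 + 25
233 = 9×25 + 8
25 = 3×8 + 1
8 = 8×1 + 0  (stop)
So 9129/1681 = [5; 2, 3, 9, 3, 8].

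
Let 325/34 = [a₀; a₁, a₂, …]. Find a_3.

3

325 = 9·34 + 19   →  a_0 = 9
34 = 1·19 + 15   →  a_1 = 1
19 = 1·15 + 4   →  a_2 = 1
15 = 3·4 + 3   →  a_3 = 3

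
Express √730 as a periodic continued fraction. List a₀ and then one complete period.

a₀ = ⌊√730⌋ = 27.
With m₀=0, d₀=1 and mₖ₊₁ = dₖaₖ − mₖ, dₖ₊₁ = (n − mₖ₊₁²)/dₖ, aₖ₊₁ = ⌊(a₀+mₖ₊₁)/dₖ₊₁⌋:
  k=1: m=27, d=1, a=54
d=1 and a=2a₀=54 at k=1, so the next step gives (m, d) = (27, 1) again — its k=1 value — and the period has length 1.

[27; 54]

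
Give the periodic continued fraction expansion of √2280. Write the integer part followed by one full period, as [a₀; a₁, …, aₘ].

a₀ = ⌊√2280⌋ = 47.
With m₀=0, d₀=1 and mₖ₊₁ = dₖaₖ − mₖ, dₖ₊₁ = (n − mₖ₊₁²)/dₖ, aₖ₊₁ = ⌊(a₀+mₖ₊₁)/dₖ₊₁⌋:
  k=1: m=47, d=71, a=1
  k=2: m=24, d=24, a=2
  k=3: m=24, d=71, a=1
  k=4: m=47, d=1, a=94
d=1 and a=2a₀=94 at k=4, so the next step gives (m, d) = (47, 71) again — its k=1 value — and the period has length 4.

[47; 1, 2, 1, 94]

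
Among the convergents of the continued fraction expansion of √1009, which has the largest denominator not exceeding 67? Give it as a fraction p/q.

540/17

√1009 = [31; 1, 3, 3, 1, 62, …] (period length 5).
Convergents:
  p_0/q_0 = 31/1
  p_1/q_1 = 32/1
  p_2/q_2 = 127/4
  p_3/q_3 = 413/13
  p_4/q_4 = 540/17
  p_5/q_5 = 33893/1067
q_4 = 17 ≤ 67 < 1067 = q_5, so the answer is 540/17.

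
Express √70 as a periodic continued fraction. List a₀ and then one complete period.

a₀ = ⌊√70⌋ = 8.

[8; 2, 1, 2, 1, 2, 16]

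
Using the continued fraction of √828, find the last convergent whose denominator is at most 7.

√828 = [28; 1, 3, 2, 3, 1, 56, …] (period length 6).
Convergents:
  p_0/q_0 = 28/1
  p_1/q_1 = 29/1
  p_2/q_2 = 115/4
  p_3/q_3 = 259/9
q_2 = 4 ≤ 7 < 9 = q_3, so the answer is 115/4.

115/4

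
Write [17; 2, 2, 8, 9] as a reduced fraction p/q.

6666/383

Fold from the inside: start with 9/1.
  8 + 1/9 = 73/9
  2 + 9/73 = 155/73
  2 + 73/155 = 383/155
  17 + 155/383 = 6666/383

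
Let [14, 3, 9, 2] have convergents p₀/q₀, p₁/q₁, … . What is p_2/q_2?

401/28

Using pₖ = aₖpₖ₋₁ + pₖ₋₂, qₖ = aₖqₖ₋₁ + qₖ₋₂ (with p₋₁=1, p₋₂=0, q₋₁=0, q₋₂=1):
  k=0: a=14, p=14, q=1
  k=1: a=3, p=43, q=3
  k=2: a=9, p=401, q=28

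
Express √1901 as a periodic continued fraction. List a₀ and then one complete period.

a₀ = ⌊√1901⌋ = 43.
With m₀=0, d₀=1 and mₖ₊₁ = dₖaₖ − mₖ, dₖ₊₁ = (n − mₖ₊₁²)/dₖ, aₖ₊₁ = ⌊(a₀+mₖ₊₁)/dₖ₊₁⌋:
  k=1: m=43, d=52, a=1
  k=2: m=9, d=35, a=1
  k=3: m=26, d=35, a=1
  k=4: m=9, d=52, a=1
  k=5: m=43, d=1, a=86
d=1 and a=2a₀=86 at k=5, so the next step gives (m, d) = (43, 52) again — its k=1 value — and the period has length 5.

[43; 1, 1, 1, 1, 86]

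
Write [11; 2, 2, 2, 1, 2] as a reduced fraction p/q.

525/46

Fold from the inside: start with 2/1.
  1 + 1/2 = 3/2
  2 + 2/3 = 8/3
  2 + 3/8 = 19/8
  2 + 8/19 = 46/19
  11 + 19/46 = 525/46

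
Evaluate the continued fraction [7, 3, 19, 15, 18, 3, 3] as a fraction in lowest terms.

1174901/160339

Using pₖ = aₖpₖ₋₁ + pₖ₋₂ and qₖ = aₖqₖ₋₁ + qₖ₋₂:
  k=0: a=7, p=7, q=1
  k=1: a=3, p=22, q=3
  k=2: a=19, p=425, q=58
  k=3: a=15, p=6397, q=873
  k=4: a=18, p=115571, q=15772
  k=5: a=3, p=353110, q=48189
  k=6: a=3, p=1174901, q=160339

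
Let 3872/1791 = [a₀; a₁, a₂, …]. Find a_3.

3872 = 2·1791 + 290   →  a_0 = 2
1791 = 6·290 + 51   →  a_1 = 6
290 = 5·51 + 35   →  a_2 = 5
51 = 1·35 + 16   →  a_3 = 1

1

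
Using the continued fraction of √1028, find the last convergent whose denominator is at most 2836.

√1028 = [32; 16, 64, …] (period length 2).
Convergents:
  p_0/q_0 = 32/1
  p_1/q_1 = 513/16
  p_2/q_2 = 32864/1025
  p_3/q_3 = 526337/16416
q_2 = 1025 ≤ 2836 < 16416 = q_3, so the answer is 32864/1025.

32864/1025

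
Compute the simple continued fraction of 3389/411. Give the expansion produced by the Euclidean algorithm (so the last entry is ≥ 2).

[8; 4, 14, 2, 3]

3389 = 8×411 + 101
411 = 4×101 + 7
101 = 14×7 + 3
7 = 2×3 + 1
3 = 3×1 + 0  (stop)
So 3389/411 = [8; 4, 14, 2, 3].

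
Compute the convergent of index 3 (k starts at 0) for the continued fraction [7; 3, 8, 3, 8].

571/78

Using pₖ = aₖpₖ₋₁ + pₖ₋₂, qₖ = aₖqₖ₋₁ + qₖ₋₂ (with p₋₁=1, p₋₂=0, q₋₁=0, q₋₂=1):
  k=0: a=7, p=7, q=1
  k=1: a=3, p=22, q=3
  k=2: a=8, p=183, q=25
  k=3: a=3, p=571, q=78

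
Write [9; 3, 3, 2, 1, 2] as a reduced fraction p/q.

Fold from the inside: start with 2/1.
  1 + 1/2 = 3/2
  2 + 2/3 = 8/3
  3 + 3/8 = 27/8
  3 + 8/27 = 89/27
  9 + 27/89 = 828/89

828/89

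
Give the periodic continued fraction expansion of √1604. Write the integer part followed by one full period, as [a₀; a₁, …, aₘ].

[40; 20, 80]

a₀ = ⌊√1604⌋ = 40.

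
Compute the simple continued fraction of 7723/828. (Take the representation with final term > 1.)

7723 = 9*828 + 271
828 = 3*271 + 15
271 = 18*15 + 1
15 = 15*1 + 0  (stop)
So 7723/828 = [9; 3, 18, 15].

[9; 3, 18, 15]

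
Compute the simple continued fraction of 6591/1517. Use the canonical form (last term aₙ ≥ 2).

6591 = 4×1517 + 523
1517 = 2×523 + 471
523 = 1×471 + 52
471 = 9×52 + 3
52 = 17×3 + 1
3 = 3×1 + 0  (stop)
So 6591/1517 = [4; 2, 1, 9, 17, 3].

[4; 2, 1, 9, 17, 3]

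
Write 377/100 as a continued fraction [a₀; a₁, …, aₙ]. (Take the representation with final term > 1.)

377 = 3*100 + 77
100 = 1*77 + 23
77 = 3*23 + 8
23 = 2*8 + 7
8 = 1*7 + 1
7 = 7*1 + 0  (stop)
So 377/100 = [3; 1, 3, 2, 1, 7].

[3; 1, 3, 2, 1, 7]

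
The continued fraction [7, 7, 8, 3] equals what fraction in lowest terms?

Fold from the inside: start with 3/1.
  8 + 1/3 = 25/3
  7 + 3/25 = 178/25
  7 + 25/178 = 1271/178

1271/178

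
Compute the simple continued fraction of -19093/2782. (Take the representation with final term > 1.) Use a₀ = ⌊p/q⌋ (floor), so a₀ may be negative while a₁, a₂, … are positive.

-19093 = -7*2782 + 381
2782 = 7*381 + 115
381 = 3*115 + 36
115 = 3*36 + 7
36 = 5*7 + 1
7 = 7*1 + 0  (stop)
So -19093/2782 = [-7; 7, 3, 3, 5, 7].

[-7; 7, 3, 3, 5, 7]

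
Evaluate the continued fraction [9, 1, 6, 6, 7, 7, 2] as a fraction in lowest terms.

Fold from the inside: start with 2/1.
  7 + 1/2 = 15/2
  7 + 2/15 = 107/15
  6 + 15/107 = 657/107
  6 + 107/657 = 4049/657
  1 + 657/4049 = 4706/4049
  9 + 4049/4706 = 46403/4706

46403/4706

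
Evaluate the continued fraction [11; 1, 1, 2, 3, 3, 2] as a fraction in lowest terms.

1495/129

Fold from the inside: start with 2/1.
  3 + 1/2 = 7/2
  3 + 2/7 = 23/7
  2 + 7/23 = 53/23
  1 + 23/53 = 76/53
  1 + 53/76 = 129/76
  11 + 76/129 = 1495/129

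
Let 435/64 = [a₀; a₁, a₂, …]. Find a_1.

435 = 6·64 + 51   →  a_0 = 6
64 = 1·51 + 13   →  a_1 = 1

1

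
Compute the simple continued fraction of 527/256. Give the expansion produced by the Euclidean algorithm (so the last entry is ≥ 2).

[2; 17, 15]

527 = 2·256 + 15
256 = 17·15 + 1
15 = 15·1 + 0  (stop)
So 527/256 = [2; 17, 15].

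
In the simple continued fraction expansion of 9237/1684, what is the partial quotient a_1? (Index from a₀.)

2

9237 = 5·1684 + 817   →  a_0 = 5
1684 = 2·817 + 50   →  a_1 = 2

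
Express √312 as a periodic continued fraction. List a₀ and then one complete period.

a₀ = ⌊√312⌋ = 17.
With m₀=0, d₀=1 and mₖ₊₁ = dₖaₖ − mₖ, dₖ₊₁ = (n − mₖ₊₁²)/dₖ, aₖ₊₁ = ⌊(a₀+mₖ₊₁)/dₖ₊₁⌋:
  k=1: m=17, d=23, a=1
  k=2: m=6, d=12, a=1
  k=3: m=6, d=23, a=1
  k=4: m=17, d=1, a=34
d=1 and a=2a₀=34 at k=4, so the next step gives (m, d) = (17, 23) again — its k=1 value — and the period has length 4.

[17; 1, 1, 1, 34]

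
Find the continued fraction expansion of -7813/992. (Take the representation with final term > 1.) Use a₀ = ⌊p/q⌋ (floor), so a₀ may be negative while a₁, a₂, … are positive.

-7813 = -8*992 + 123
992 = 8*123 + 8
123 = 15*8 + 3
8 = 2*3 + 2
3 = 1*2 + 1
2 = 2*1 + 0  (stop)
So -7813/992 = [-8; 8, 15, 2, 1, 2].

[-8; 8, 15, 2, 1, 2]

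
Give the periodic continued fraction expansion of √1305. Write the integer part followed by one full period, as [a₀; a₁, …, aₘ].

[36; 8, 72]

a₀ = ⌊√1305⌋ = 36.
With m₀=0, d₀=1 and mₖ₊₁ = dₖaₖ − mₖ, dₖ₊₁ = (n − mₖ₊₁²)/dₖ, aₖ₊₁ = ⌊(a₀+mₖ₊₁)/dₖ₊₁⌋:
  k=1: m=36, d=9, a=8
  k=2: m=36, d=1, a=72
d=1 and a=2a₀=72 at k=2, so the next step gives (m, d) = (36, 9) again — its k=1 value — and the period has length 2.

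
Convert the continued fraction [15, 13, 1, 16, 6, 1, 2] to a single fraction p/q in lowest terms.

72073/4782

Using pₖ = aₖpₖ₋₁ + pₖ₋₂ and qₖ = aₖqₖ₋₁ + qₖ₋₂:
  k=0: a=15, p=15, q=1
  k=1: a=13, p=196, q=13
  k=2: a=1, p=211, q=14
  k=3: a=16, p=3572, q=237
  k=4: a=6, p=21643, q=1436
  k=5: a=1, p=25215, q=1673
  k=6: a=2, p=72073, q=4782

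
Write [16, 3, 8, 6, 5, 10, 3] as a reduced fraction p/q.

Fold from the inside: start with 3/1.
  10 + 1/3 = 31/3
  5 + 3/31 = 158/31
  6 + 31/158 = 979/158
  8 + 158/979 = 7990/979
  3 + 979/7990 = 24949/7990
  16 + 7990/24949 = 407174/24949

407174/24949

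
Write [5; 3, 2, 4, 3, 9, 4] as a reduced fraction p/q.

Using pₖ = aₖpₖ₋₁ + pₖ₋₂ and qₖ = aₖqₖ₋₁ + qₖ₋₂:
  k=0: a=5, p=5, q=1
  k=1: a=3, p=16, q=3
  k=2: a=2, p=37, q=7
  k=3: a=4, p=164, q=31
  k=4: a=3, p=529, q=100
  k=5: a=9, p=4925, q=931
  k=6: a=4, p=20229, q=3824

20229/3824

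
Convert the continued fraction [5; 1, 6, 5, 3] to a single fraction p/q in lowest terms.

Using pₖ = aₖpₖ₋₁ + pₖ₋₂ and qₖ = aₖqₖ₋₁ + qₖ₋₂:
  k=0: a=5, p=5, q=1
  k=1: a=1, p=6, q=1
  k=2: a=6, p=41, q=7
  k=3: a=5, p=211, q=36
  k=4: a=3, p=674, q=115

674/115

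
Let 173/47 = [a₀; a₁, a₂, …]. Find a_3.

173 = 3·47 + 32   →  a_0 = 3
47 = 1·32 + 15   →  a_1 = 1
32 = 2·15 + 2   →  a_2 = 2
15 = 7·2 + 1   →  a_3 = 7

7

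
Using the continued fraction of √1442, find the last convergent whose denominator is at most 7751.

√1442 = [37; 1, 36, 1, 74, …] (period length 4).
Convergents:
  p_0/q_0 = 37/1
  p_1/q_1 = 38/1
  p_2/q_2 = 1405/37
  p_3/q_3 = 1443/38
  p_4/q_4 = 108187/2849
  p_5/q_5 = 109630/2887
  p_6/q_6 = 4054867/106781
q_5 = 2887 ≤ 7751 < 106781 = q_6, so the answer is 109630/2887.

109630/2887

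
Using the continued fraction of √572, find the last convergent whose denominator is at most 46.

287/12

√572 = [23; 1, 10, 1, 46, …] (period length 4).
Convergents:
  p_0/q_0 = 23/1
  p_1/q_1 = 24/1
  p_2/q_2 = 263/11
  p_3/q_3 = 287/12
  p_4/q_4 = 13465/563
q_3 = 12 ≤ 46 < 563 = q_4, so the answer is 287/12.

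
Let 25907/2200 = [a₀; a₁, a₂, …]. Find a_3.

2

25907 = 11·2200 + 1707   →  a_0 = 11
2200 = 1·1707 + 493   →  a_1 = 1
1707 = 3·493 + 228   →  a_2 = 3
493 = 2·228 + 37   →  a_3 = 2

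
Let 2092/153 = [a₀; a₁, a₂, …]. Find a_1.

1

2092 = 13·153 + 103   →  a_0 = 13
153 = 1·103 + 50   →  a_1 = 1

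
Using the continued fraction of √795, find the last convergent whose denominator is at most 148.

1297/46

√795 = [28; 5, 9, 5, 56, …] (period length 4).
Convergents:
  p_0/q_0 = 28/1
  p_1/q_1 = 141/5
  p_2/q_2 = 1297/46
  p_3/q_3 = 6626/235
q_2 = 46 ≤ 148 < 235 = q_3, so the answer is 1297/46.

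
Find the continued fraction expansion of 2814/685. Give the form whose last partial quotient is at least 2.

[4; 9, 3, 1, 8, 2]

2814 = 4×685 + 74
685 = 9×74 + 19
74 = 3×19 + 17
19 = 1×17 + 2
17 = 8×2 + 1
2 = 2×1 + 0  (stop)
So 2814/685 = [4; 9, 3, 1, 8, 2].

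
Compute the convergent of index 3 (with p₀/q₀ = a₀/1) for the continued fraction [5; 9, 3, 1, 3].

Using pₖ = aₖpₖ₋₁ + pₖ₋₂, qₖ = aₖqₖ₋₁ + qₖ₋₂ (with p₋₁=1, p₋₂=0, q₋₁=0, q₋₂=1):
  k=0: a=5, p=5, q=1
  k=1: a=9, p=46, q=9
  k=2: a=3, p=143, q=28
  k=3: a=1, p=189, q=37

189/37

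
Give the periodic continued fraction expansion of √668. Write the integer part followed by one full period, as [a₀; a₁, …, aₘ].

[25; 1, 5, 2, 12, 2, 5, 1, 50]

a₀ = ⌊√668⌋ = 25.
With m₀=0, d₀=1 and mₖ₊₁ = dₖaₖ − mₖ, dₖ₊₁ = (n − mₖ₊₁²)/dₖ, aₖ₊₁ = ⌊(a₀+mₖ₊₁)/dₖ₊₁⌋:
  k=1: m=25, d=43, a=1
  k=2: m=18, d=8, a=5
  k=3: m=22, d=23, a=2
  k=4: m=24, d=4, a=12
  k=5: m=24, d=23, a=2
  k=6: m=22, d=8, a=5
  k=7: m=18, d=43, a=1
  k=8: m=25, d=1, a=50
d=1 and a=2a₀=50 at k=8, so the next step gives (m, d) = (25, 43) again — its k=1 value — and the period has length 8.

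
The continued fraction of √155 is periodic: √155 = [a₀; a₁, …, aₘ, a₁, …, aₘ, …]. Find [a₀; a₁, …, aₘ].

a₀ = ⌊√155⌋ = 12.

[12; 2, 4, 2, 24]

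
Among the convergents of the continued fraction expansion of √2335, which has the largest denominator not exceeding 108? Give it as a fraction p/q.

√2335 = [48; 3, 9, 3, 96, …] (period length 4).
Convergents:
  p_0/q_0 = 48/1
  p_1/q_1 = 145/3
  p_2/q_2 = 1353/28
  p_3/q_3 = 4204/87
  p_4/q_4 = 404937/8380
q_3 = 87 ≤ 108 < 8380 = q_4, so the answer is 4204/87.

4204/87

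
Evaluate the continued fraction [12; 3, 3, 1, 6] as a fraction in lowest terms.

1083/88

Using pₖ = aₖpₖ₋₁ + pₖ₋₂ and qₖ = aₖqₖ₋₁ + qₖ₋₂:
  k=0: a=12, p=12, q=1
  k=1: a=3, p=37, q=3
  k=2: a=3, p=123, q=10
  k=3: a=1, p=160, q=13
  k=4: a=6, p=1083, q=88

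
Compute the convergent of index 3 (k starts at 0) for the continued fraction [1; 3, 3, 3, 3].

43/33

Using pₖ = aₖpₖ₋₁ + pₖ₋₂, qₖ = aₖqₖ₋₁ + qₖ₋₂ (with p₋₁=1, p₋₂=0, q₋₁=0, q₋₂=1):
  k=0: a=1, p=1, q=1
  k=1: a=3, p=4, q=3
  k=2: a=3, p=13, q=10
  k=3: a=3, p=43, q=33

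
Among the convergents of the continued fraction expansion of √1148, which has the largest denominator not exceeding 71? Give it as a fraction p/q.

√1148 = [33; 1, 7, 2, 16, 2, 7, 1, 66, …] (period length 8).
Convergents:
  p_0/q_0 = 33/1
  p_1/q_1 = 34/1
  p_2/q_2 = 271/8
  p_3/q_3 = 576/17
  p_4/q_4 = 9487/280
q_3 = 17 ≤ 71 < 280 = q_4, so the answer is 576/17.

576/17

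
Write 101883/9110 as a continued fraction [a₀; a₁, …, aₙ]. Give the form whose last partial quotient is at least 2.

[11; 5, 2, 4, 14, 13]

101883 = 11·9110 + 1673
9110 = 5·1673 + 745
1673 = 2·745 + 183
745 = 4·183 + 13
183 = 14·13 + 1
13 = 13·1 + 0  (stop)
So 101883/9110 = [11; 5, 2, 4, 14, 13].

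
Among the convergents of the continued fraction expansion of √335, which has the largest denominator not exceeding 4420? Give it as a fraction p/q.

√335 = [18; 3, 3, 3, 36, …] (period length 4).
Convergents:
  p_0/q_0 = 18/1
  p_1/q_1 = 55/3
  p_2/q_2 = 183/10
  p_3/q_3 = 604/33
  p_4/q_4 = 21927/1198
  p_5/q_5 = 66385/3627
  p_6/q_6 = 221082/12079
q_5 = 3627 ≤ 4420 < 12079 = q_6, so the answer is 66385/3627.

66385/3627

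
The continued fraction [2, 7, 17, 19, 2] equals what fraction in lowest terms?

10053/4694

Using pₖ = aₖpₖ₋₁ + pₖ₋₂ and qₖ = aₖqₖ₋₁ + qₖ₋₂:
  k=0: a=2, p=2, q=1
  k=1: a=7, p=15, q=7
  k=2: a=17, p=257, q=120
  k=3: a=19, p=4898, q=2287
  k=4: a=2, p=10053, q=4694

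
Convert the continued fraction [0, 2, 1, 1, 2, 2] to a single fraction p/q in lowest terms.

Fold from the inside: start with 2/1.
  2 + 1/2 = 5/2
  1 + 2/5 = 7/5
  1 + 5/7 = 12/7
  2 + 7/12 = 31/12
  0 + 12/31 = 12/31

12/31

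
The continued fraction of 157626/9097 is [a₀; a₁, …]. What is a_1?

3

157626 = 17·9097 + 2977   →  a_0 = 17
9097 = 3·2977 + 166   →  a_1 = 3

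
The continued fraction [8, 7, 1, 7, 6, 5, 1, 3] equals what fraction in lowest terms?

74199/9130

Fold from the inside: start with 3/1.
  1 + 1/3 = 4/3
  5 + 3/4 = 23/4
  6 + 4/23 = 142/23
  7 + 23/142 = 1017/142
  1 + 142/1017 = 1159/1017
  7 + 1017/1159 = 9130/1159
  8 + 1159/9130 = 74199/9130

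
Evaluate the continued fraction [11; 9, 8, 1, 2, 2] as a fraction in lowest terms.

6177/556

Using pₖ = aₖpₖ₋₁ + pₖ₋₂ and qₖ = aₖqₖ₋₁ + qₖ₋₂:
  k=0: a=11, p=11, q=1
  k=1: a=9, p=100, q=9
  k=2: a=8, p=811, q=73
  k=3: a=1, p=911, q=82
  k=4: a=2, p=2633, q=237
  k=5: a=2, p=6177, q=556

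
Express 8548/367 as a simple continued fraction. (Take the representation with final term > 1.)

[23; 3, 2, 3, 15]

8548 = 23*367 + 107
367 = 3*107 + 46
107 = 2*46 + 15
46 = 3*15 + 1
15 = 15*1 + 0  (stop)
So 8548/367 = [23; 3, 2, 3, 15].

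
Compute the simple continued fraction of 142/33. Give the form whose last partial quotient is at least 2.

142 = 4*33 + 10
33 = 3*10 + 3
10 = 3*3 + 1
3 = 3*1 + 0  (stop)
So 142/33 = [4; 3, 3, 3].

[4; 3, 3, 3]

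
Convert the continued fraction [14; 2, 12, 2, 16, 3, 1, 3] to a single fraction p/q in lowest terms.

Fold from the inside: start with 3/1.
  1 + 1/3 = 4/3
  3 + 3/4 = 15/4
  16 + 4/15 = 244/15
  2 + 15/244 = 503/244
  12 + 244/503 = 6280/503
  2 + 503/6280 = 13063/6280
  14 + 6280/13063 = 189162/13063

189162/13063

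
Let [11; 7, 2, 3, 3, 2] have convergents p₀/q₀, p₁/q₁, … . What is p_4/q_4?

Using pₖ = aₖpₖ₋₁ + pₖ₋₂, qₖ = aₖqₖ₋₁ + qₖ₋₂ (with p₋₁=1, p₋₂=0, q₋₁=0, q₋₂=1):
  k=0: a=11, p=11, q=1
  k=1: a=7, p=78, q=7
  k=2: a=2, p=167, q=15
  k=3: a=3, p=579, q=52
  k=4: a=3, p=1904, q=171

1904/171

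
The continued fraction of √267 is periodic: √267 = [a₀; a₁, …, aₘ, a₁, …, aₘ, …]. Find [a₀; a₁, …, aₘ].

a₀ = ⌊√267⌋ = 16.
With m₀=0, d₀=1 and mₖ₊₁ = dₖaₖ − mₖ, dₖ₊₁ = (n − mₖ₊₁²)/dₖ, aₖ₊₁ = ⌊(a₀+mₖ₊₁)/dₖ₊₁⌋:
  k=1: m=16, d=11, a=2
  k=2: m=6, d=21, a=1
  k=3: m=15, d=2, a=15
  k=4: m=15, d=21, a=1
  k=5: m=6, d=11, a=2
  k=6: m=16, d=1, a=32
d=1 and a=2a₀=32 at k=6, so the next step gives (m, d) = (16, 11) again — its k=1 value — and the period has length 6.

[16; 2, 1, 15, 1, 2, 32]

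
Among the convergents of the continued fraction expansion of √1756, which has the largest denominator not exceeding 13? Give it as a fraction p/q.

√1756 = [41; 1, 9, 2, 20, 2, 9, 1, 82, …] (period length 8).
Convergents:
  p_0/q_0 = 41/1
  p_1/q_1 = 42/1
  p_2/q_2 = 419/10
  p_3/q_3 = 880/21
q_2 = 10 ≤ 13 < 21 = q_3, so the answer is 419/10.

419/10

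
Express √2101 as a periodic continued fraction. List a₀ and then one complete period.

[45; 1, 5, 8, 5, 1, 90]

a₀ = ⌊√2101⌋ = 45.
With m₀=0, d₀=1 and mₖ₊₁ = dₖaₖ − mₖ, dₖ₊₁ = (n − mₖ₊₁²)/dₖ, aₖ₊₁ = ⌊(a₀+mₖ₊₁)/dₖ₊₁⌋:
  k=1: m=45, d=76, a=1
  k=2: m=31, d=15, a=5
  k=3: m=44, d=11, a=8
  k=4: m=44, d=15, a=5
  k=5: m=31, d=76, a=1
  k=6: m=45, d=1, a=90
d=1 and a=2a₀=90 at k=6, so the next step gives (m, d) = (45, 76) again — its k=1 value — and the period has length 6.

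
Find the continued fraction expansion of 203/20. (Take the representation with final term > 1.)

203 = 10·20 + 3
20 = 6·3 + 2
3 = 1·2 + 1
2 = 2·1 + 0  (stop)
So 203/20 = [10; 6, 1, 2].

[10; 6, 1, 2]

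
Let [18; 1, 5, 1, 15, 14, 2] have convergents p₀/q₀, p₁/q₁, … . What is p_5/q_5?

Using pₖ = aₖpₖ₋₁ + pₖ₋₂, qₖ = aₖqₖ₋₁ + qₖ₋₂ (with p₋₁=1, p₋₂=0, q₋₁=0, q₋₂=1):
  k=0: a=18, p=18, q=1
  k=1: a=1, p=19, q=1
  k=2: a=5, p=113, q=6
  k=3: a=1, p=132, q=7
  k=4: a=15, p=2093, q=111
  k=5: a=14, p=29434, q=1561

29434/1561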